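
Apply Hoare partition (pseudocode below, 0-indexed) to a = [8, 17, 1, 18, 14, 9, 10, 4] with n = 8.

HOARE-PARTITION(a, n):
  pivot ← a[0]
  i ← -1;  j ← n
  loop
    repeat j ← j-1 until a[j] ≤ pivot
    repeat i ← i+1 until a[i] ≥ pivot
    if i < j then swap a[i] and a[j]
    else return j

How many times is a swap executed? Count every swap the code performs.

2

pivot = a[0] = 8; i = -1, j = 8
j→7 (a[7]=4≤8), i→0 (a[0]=8≥8); i<j, swap → [4, 17, 1, 18, 14, 9, 10, 8]
j→2 (a[2]=1≤8), i→1 (a[1]=17≥8); i<j, swap → [4, 1, 17, 18, 14, 9, 10, 8]
j→1, i→2; i≥j, return j=1. a = [4, 1, 17, 18, 14, 9, 10, 8]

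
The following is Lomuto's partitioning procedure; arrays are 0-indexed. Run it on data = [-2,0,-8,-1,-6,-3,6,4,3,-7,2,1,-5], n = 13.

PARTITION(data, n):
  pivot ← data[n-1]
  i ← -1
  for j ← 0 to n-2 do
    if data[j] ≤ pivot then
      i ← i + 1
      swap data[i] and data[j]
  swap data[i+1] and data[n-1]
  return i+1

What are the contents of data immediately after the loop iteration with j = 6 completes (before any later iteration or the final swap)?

[-8,-6,-2,-1,0,-3,6,4,3,-7,2,1,-5]

pivot = data[12] = -5; i = -1
j=0: data[0]=-2 > -5 → no swap
j=1: data[1]=0 > -5 → no swap
j=2: data[2]=-8 ≤ -5 → i=0, swap data[0],data[2] → [-8,0,-2,-1,-6,-3,6,4,3,-7,2,1,-5]
j=3: data[3]=-1 > -5 → no swap
j=4: data[4]=-6 ≤ -5 → i=1, swap data[1],data[4] → [-8,-6,-2,-1,0,-3,6,4,3,-7,2,1,-5]
j=5: data[5]=-3 > -5 → no swap
j=6: data[6]=6 > -5 → no swap
(after j=6) data = [-8,-6,-2,-1,0,-3,6,4,3,-7,2,1,-5]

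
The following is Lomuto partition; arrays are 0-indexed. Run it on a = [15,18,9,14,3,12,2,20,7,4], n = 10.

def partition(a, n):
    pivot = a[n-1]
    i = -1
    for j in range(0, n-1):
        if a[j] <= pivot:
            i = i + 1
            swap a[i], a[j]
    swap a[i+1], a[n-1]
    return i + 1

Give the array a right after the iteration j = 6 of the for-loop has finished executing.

[3,2,9,14,15,12,18,20,7,4]

pivot = a[9] = 4; i = -1
j=0: a[0]=15 > 4 → no swap
j=1: a[1]=18 > 4 → no swap
j=2: a[2]=9 > 4 → no swap
j=3: a[3]=14 > 4 → no swap
j=4: a[4]=3 ≤ 4 → i=0, swap a[0],a[4] → [3,18,9,14,15,12,2,20,7,4]
j=5: a[5]=12 > 4 → no swap
j=6: a[6]=2 ≤ 4 → i=1, swap a[1],a[6] → [3,2,9,14,15,12,18,20,7,4]
(after j=6) a = [3,2,9,14,15,12,18,20,7,4]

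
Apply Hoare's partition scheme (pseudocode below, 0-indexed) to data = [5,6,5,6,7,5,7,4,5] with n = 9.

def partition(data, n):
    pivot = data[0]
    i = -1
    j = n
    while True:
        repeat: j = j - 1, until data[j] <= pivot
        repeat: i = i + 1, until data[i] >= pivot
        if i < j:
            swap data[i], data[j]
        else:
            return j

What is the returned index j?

2

pivot = data[0] = 5; i = -1, j = 9
j→8 (data[8]=5≤5), i→0 (data[0]=5≥5); i<j, swap → [5,6,5,6,7,5,7,4,5]
j→7 (data[7]=4≤5), i→1 (data[1]=6≥5); i<j, swap → [5,4,5,6,7,5,7,6,5]
j→5 (data[5]=5≤5), i→2 (data[2]=5≥5); i<j, swap → [5,4,5,6,7,5,7,6,5]
j→2, i→3; i≥j, return j=2. data = [5,4,5,6,7,5,7,6,5]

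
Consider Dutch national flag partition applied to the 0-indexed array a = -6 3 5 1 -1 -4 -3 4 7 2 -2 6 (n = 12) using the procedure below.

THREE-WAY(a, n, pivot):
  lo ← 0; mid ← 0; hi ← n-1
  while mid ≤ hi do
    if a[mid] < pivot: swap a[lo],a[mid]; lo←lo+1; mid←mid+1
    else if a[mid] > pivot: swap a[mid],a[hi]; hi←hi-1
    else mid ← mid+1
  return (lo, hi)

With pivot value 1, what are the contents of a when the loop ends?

-6 -2 -3 -1 -4 1 4 7 2 5 6 3

lo=0 mid=0 hi=11
-6<1: swap(0,0), lo=1 mid=1 ⇒ -6 3 5 1 -1 -4 -3 4 7 2 -2 6
3>1: swap(1,11), hi=10 ⇒ -6 6 5 1 -1 -4 -3 4 7 2 -2 3
6>1: swap(1,10), hi=9 ⇒ -6 -2 5 1 -1 -4 -3 4 7 2 6 3
-2<1: swap(1,1), lo=2 mid=2 ⇒ -6 -2 5 1 -1 -4 -3 4 7 2 6 3
5>1: swap(2,9), hi=8 ⇒ -6 -2 2 1 -1 -4 -3 4 7 5 6 3
2>1: swap(2,8), hi=7 ⇒ -6 -2 7 1 -1 -4 -3 4 2 5 6 3
7>1: swap(2,7), hi=6 ⇒ -6 -2 4 1 -1 -4 -3 7 2 5 6 3
4>1: swap(2,6), hi=5 ⇒ -6 -2 -3 1 -1 -4 4 7 2 5 6 3
-3<1: swap(2,2), lo=3 mid=3 ⇒ -6 -2 -3 1 -1 -4 4 7 2 5 6 3
1=1: mid=4
-1<1: swap(3,4), lo=4 mid=5 ⇒ -6 -2 -3 -1 1 -4 4 7 2 5 6 3
-4<1: swap(4,5), lo=5 mid=6 ⇒ -6 -2 -3 -1 -4 1 4 7 2 5 6 3
done. lo=5 hi=5; a=-6 -2 -3 -1 -4 1 4 7 2 5 6 3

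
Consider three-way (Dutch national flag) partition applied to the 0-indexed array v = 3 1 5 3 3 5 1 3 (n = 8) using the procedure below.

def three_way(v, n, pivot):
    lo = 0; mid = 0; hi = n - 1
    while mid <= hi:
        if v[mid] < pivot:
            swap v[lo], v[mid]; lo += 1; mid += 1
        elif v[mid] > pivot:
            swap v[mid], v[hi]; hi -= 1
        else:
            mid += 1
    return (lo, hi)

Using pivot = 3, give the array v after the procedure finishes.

1 1 3 3 3 3 5 5

pivot = 3; lo=0, mid=0, hi=7
v[mid]=3=3: mid=1
v[mid]=1<3: swap v[0],v[1]; lo=1,mid=2 → 1 3 5 3 3 5 1 3
v[mid]=5>3: swap v[2],v[7]; hi=6 → 1 3 3 3 3 5 1 5
v[mid]=3=3: mid=3
v[mid]=3=3: mid=4
v[mid]=3=3: mid=5
v[mid]=5>3: swap v[5],v[6]; hi=5 → 1 3 3 3 3 1 5 5
v[mid]=1<3: swap v[1],v[5]; lo=2,mid=6 → 1 1 3 3 3 3 5 5
end: lo=2, hi=5; v = 1 1 3 3 3 3 5 5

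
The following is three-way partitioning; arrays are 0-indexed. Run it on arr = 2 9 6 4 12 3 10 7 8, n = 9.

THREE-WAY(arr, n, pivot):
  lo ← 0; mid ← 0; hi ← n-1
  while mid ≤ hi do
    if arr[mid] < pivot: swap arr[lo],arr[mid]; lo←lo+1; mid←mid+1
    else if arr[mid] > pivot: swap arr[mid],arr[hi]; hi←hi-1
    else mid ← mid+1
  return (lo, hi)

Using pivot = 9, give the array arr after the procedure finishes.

2 6 4 8 3 7 9 10 12

pivot = 9; lo=0, mid=0, hi=8
arr[mid]=2<9: swap arr[0],arr[0]; lo=1,mid=1 → 2 9 6 4 12 3 10 7 8
arr[mid]=9=9: mid=2
arr[mid]=6<9: swap arr[1],arr[2]; lo=2,mid=3 → 2 6 9 4 12 3 10 7 8
arr[mid]=4<9: swap arr[2],arr[3]; lo=3,mid=4 → 2 6 4 9 12 3 10 7 8
arr[mid]=12>9: swap arr[4],arr[8]; hi=7 → 2 6 4 9 8 3 10 7 12
arr[mid]=8<9: swap arr[3],arr[4]; lo=4,mid=5 → 2 6 4 8 9 3 10 7 12
arr[mid]=3<9: swap arr[4],arr[5]; lo=5,mid=6 → 2 6 4 8 3 9 10 7 12
arr[mid]=10>9: swap arr[6],arr[7]; hi=6 → 2 6 4 8 3 9 7 10 12
arr[mid]=7<9: swap arr[5],arr[6]; lo=6,mid=7 → 2 6 4 8 3 7 9 10 12
end: lo=6, hi=6; arr = 2 6 4 8 3 7 9 10 12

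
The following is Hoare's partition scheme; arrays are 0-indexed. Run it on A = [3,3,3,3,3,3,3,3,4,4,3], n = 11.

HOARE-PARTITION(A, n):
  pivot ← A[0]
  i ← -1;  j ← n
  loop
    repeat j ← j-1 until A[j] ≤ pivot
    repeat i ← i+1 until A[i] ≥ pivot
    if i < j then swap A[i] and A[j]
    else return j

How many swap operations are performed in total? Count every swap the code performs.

4

pivot=3
j stops at 10 (3), i stops at 0 (3); swap ⇒ [3,3,3,3,3,3,3,3,4,4,3]
j stops at 7 (3), i stops at 1 (3); swap ⇒ [3,3,3,3,3,3,3,3,4,4,3]
j stops at 6 (3), i stops at 2 (3); swap ⇒ [3,3,3,3,3,3,3,3,4,4,3]
j stops at 5 (3), i stops at 3 (3); swap ⇒ [3,3,3,3,3,3,3,3,4,4,3]
j stops at 4, i stops at 4; i≥j ⇒ return 4. A=[3,3,3,3,3,3,3,3,4,4,3]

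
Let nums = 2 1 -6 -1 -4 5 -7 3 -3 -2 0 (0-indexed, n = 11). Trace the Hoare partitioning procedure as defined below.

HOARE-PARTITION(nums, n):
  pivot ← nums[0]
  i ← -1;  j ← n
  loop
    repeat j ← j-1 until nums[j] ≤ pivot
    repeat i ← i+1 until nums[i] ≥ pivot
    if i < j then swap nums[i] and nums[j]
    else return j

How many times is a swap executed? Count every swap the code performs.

3

pivot = nums[0] = 2; i = -1, j = 11
j→10 (nums[10]=0≤2), i→0 (nums[0]=2≥2); i<j, swap → 0 1 -6 -1 -4 5 -7 3 -3 -2 2
j→9 (nums[9]=-2≤2), i→5 (nums[5]=5≥2); i<j, swap → 0 1 -6 -1 -4 -2 -7 3 -3 5 2
j→8 (nums[8]=-3≤2), i→7 (nums[7]=3≥2); i<j, swap → 0 1 -6 -1 -4 -2 -7 -3 3 5 2
j→7, i→8; i≥j, return j=7. nums = 0 1 -6 -1 -4 -2 -7 -3 3 5 2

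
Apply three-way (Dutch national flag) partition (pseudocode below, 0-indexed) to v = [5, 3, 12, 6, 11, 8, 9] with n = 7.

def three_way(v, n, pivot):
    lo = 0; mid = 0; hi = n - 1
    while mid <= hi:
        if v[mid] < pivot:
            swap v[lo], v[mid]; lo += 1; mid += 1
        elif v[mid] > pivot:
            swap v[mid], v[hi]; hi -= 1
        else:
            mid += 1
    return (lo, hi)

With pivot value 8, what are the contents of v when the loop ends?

[5, 3, 6, 8, 11, 9, 12]

lo=0 mid=0 hi=6
5<8: swap(0,0), lo=1 mid=1 ⇒ [5, 3, 12, 6, 11, 8, 9]
3<8: swap(1,1), lo=2 mid=2 ⇒ [5, 3, 12, 6, 11, 8, 9]
12>8: swap(2,6), hi=5 ⇒ [5, 3, 9, 6, 11, 8, 12]
9>8: swap(2,5), hi=4 ⇒ [5, 3, 8, 6, 11, 9, 12]
8=8: mid=3
6<8: swap(2,3), lo=3 mid=4 ⇒ [5, 3, 6, 8, 11, 9, 12]
11>8: swap(4,4), hi=3 ⇒ [5, 3, 6, 8, 11, 9, 12]
done. lo=3 hi=3; v=[5, 3, 6, 8, 11, 9, 12]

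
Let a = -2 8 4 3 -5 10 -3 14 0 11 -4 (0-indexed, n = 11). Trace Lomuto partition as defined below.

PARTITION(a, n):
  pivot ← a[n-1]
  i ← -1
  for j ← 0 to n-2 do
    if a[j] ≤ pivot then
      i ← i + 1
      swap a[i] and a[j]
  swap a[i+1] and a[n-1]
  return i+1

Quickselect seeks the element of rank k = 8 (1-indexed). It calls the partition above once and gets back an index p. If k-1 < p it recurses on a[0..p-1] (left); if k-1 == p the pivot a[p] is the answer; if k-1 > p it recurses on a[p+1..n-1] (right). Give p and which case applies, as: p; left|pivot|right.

pivot = a[10] = -4; i = -1
j=0: a[0]=-2 > -4 → no swap
j=1: a[1]=8 > -4 → no swap
j=2: a[2]=4 > -4 → no swap
j=3: a[3]=3 > -4 → no swap
j=4: a[4]=-5 ≤ -4 → i=0, swap a[0],a[4] → -5 8 4 3 -2 10 -3 14 0 11 -4
j=5: a[5]=10 > -4 → no swap
j=6: a[6]=-3 > -4 → no swap
j=7: a[7]=14 > -4 → no swap
j=8: a[8]=0 > -4 → no swap
j=9: a[9]=11 > -4 → no swap
final swap a[1],a[10] → -5 -4 4 3 -2 10 -3 14 0 11 8; return 1
p = 1; k-1 = 7 > 1 ⇒ right

1; right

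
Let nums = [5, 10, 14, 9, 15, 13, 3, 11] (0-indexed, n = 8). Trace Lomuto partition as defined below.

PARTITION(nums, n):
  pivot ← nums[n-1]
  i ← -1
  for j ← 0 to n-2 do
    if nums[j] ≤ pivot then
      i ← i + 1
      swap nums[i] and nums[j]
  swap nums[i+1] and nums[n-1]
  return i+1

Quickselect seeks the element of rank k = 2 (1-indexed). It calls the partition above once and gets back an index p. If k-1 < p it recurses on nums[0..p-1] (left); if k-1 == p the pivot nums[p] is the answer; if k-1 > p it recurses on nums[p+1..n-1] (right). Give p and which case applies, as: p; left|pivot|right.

pivot=11, i=-1
j=0: 5≤11, i=0, swap(0,0) ⇒ [5, 10, 14, 9, 15, 13, 3, 11]
j=1: 10≤11, i=1, swap(1,1) ⇒ [5, 10, 14, 9, 15, 13, 3, 11]
j=2: 14>11, skip
j=3: 9≤11, i=2, swap(2,3) ⇒ [5, 10, 9, 14, 15, 13, 3, 11]
j=4: 15>11, skip
j=5: 13>11, skip
j=6: 3≤11, i=3, swap(3,6) ⇒ [5, 10, 9, 3, 15, 13, 14, 11]
swap(4,7) ⇒ [5, 10, 9, 3, 11, 13, 14, 15]; return 4
p = 4; k-1 = 1 < 4 ⇒ left

4; left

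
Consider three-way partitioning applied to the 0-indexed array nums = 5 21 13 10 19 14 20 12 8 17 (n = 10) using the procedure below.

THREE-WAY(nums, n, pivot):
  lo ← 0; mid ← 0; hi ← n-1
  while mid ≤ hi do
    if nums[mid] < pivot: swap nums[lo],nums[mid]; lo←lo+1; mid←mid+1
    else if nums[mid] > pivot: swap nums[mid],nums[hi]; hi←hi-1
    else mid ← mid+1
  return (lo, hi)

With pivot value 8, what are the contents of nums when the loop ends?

lo=0 mid=0 hi=9
5<8: swap(0,0), lo=1 mid=1 ⇒ 5 21 13 10 19 14 20 12 8 17
21>8: swap(1,9), hi=8 ⇒ 5 17 13 10 19 14 20 12 8 21
17>8: swap(1,8), hi=7 ⇒ 5 8 13 10 19 14 20 12 17 21
8=8: mid=2
13>8: swap(2,7), hi=6 ⇒ 5 8 12 10 19 14 20 13 17 21
12>8: swap(2,6), hi=5 ⇒ 5 8 20 10 19 14 12 13 17 21
20>8: swap(2,5), hi=4 ⇒ 5 8 14 10 19 20 12 13 17 21
14>8: swap(2,4), hi=3 ⇒ 5 8 19 10 14 20 12 13 17 21
19>8: swap(2,3), hi=2 ⇒ 5 8 10 19 14 20 12 13 17 21
10>8: swap(2,2), hi=1 ⇒ 5 8 10 19 14 20 12 13 17 21
done. lo=1 hi=1; nums=5 8 10 19 14 20 12 13 17 21

5 8 10 19 14 20 12 13 17 21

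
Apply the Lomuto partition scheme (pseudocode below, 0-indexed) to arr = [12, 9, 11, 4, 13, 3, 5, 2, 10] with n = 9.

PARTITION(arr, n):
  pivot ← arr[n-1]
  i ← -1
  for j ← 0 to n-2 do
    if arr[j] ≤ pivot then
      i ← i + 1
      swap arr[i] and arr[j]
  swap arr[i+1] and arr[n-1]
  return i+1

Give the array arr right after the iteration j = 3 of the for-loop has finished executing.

pivot = arr[8] = 10; i = -1
j=0: arr[0]=12 > 10 → no swap
j=1: arr[1]=9 ≤ 10 → i=0, swap arr[0],arr[1] → [9, 12, 11, 4, 13, 3, 5, 2, 10]
j=2: arr[2]=11 > 10 → no swap
j=3: arr[3]=4 ≤ 10 → i=1, swap arr[1],arr[3] → [9, 4, 11, 12, 13, 3, 5, 2, 10]
(after j=3) arr = [9, 4, 11, 12, 13, 3, 5, 2, 10]

[9, 4, 11, 12, 13, 3, 5, 2, 10]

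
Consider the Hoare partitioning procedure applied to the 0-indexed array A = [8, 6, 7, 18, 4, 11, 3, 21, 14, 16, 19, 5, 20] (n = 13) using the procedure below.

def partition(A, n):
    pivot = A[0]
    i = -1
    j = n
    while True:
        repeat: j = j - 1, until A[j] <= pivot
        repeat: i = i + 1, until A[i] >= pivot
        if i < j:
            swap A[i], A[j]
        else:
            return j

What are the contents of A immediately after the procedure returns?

pivot = A[0] = 8; i = -1, j = 13
j→11 (A[11]=5≤8), i→0 (A[0]=8≥8); i<j, swap → [5, 6, 7, 18, 4, 11, 3, 21, 14, 16, 19, 8, 20]
j→6 (A[6]=3≤8), i→3 (A[3]=18≥8); i<j, swap → [5, 6, 7, 3, 4, 11, 18, 21, 14, 16, 19, 8, 20]
j→4, i→5; i≥j, return j=4. A = [5, 6, 7, 3, 4, 11, 18, 21, 14, 16, 19, 8, 20]

[5, 6, 7, 3, 4, 11, 18, 21, 14, 16, 19, 8, 20]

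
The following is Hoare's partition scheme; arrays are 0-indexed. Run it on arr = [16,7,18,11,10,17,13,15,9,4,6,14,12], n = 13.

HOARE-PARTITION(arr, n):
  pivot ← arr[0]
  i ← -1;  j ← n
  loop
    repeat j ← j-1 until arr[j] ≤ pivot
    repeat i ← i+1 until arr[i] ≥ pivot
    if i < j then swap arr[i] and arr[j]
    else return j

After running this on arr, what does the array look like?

[12,7,14,11,10,6,13,15,9,4,17,18,16]

pivot = arr[0] = 16; i = -1, j = 13
j→12 (arr[12]=12≤16), i→0 (arr[0]=16≥16); i<j, swap → [12,7,18,11,10,17,13,15,9,4,6,14,16]
j→11 (arr[11]=14≤16), i→2 (arr[2]=18≥16); i<j, swap → [12,7,14,11,10,17,13,15,9,4,6,18,16]
j→10 (arr[10]=6≤16), i→5 (arr[5]=17≥16); i<j, swap → [12,7,14,11,10,6,13,15,9,4,17,18,16]
j→9, i→10; i≥j, return j=9. arr = [12,7,14,11,10,6,13,15,9,4,17,18,16]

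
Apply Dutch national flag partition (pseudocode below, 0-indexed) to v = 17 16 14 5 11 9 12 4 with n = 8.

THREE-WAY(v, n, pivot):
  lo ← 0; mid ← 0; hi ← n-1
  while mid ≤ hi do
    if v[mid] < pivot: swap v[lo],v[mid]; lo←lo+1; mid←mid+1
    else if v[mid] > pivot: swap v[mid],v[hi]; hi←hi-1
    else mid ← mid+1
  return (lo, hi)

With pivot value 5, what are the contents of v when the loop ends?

pivot = 5; lo=0, mid=0, hi=7
v[mid]=17>5: swap v[0],v[7]; hi=6 → 4 16 14 5 11 9 12 17
v[mid]=4<5: swap v[0],v[0]; lo=1,mid=1 → 4 16 14 5 11 9 12 17
v[mid]=16>5: swap v[1],v[6]; hi=5 → 4 12 14 5 11 9 16 17
v[mid]=12>5: swap v[1],v[5]; hi=4 → 4 9 14 5 11 12 16 17
v[mid]=9>5: swap v[1],v[4]; hi=3 → 4 11 14 5 9 12 16 17
v[mid]=11>5: swap v[1],v[3]; hi=2 → 4 5 14 11 9 12 16 17
v[mid]=5=5: mid=2
v[mid]=14>5: swap v[2],v[2]; hi=1 → 4 5 14 11 9 12 16 17
end: lo=1, hi=1; v = 4 5 14 11 9 12 16 17

4 5 14 11 9 12 16 17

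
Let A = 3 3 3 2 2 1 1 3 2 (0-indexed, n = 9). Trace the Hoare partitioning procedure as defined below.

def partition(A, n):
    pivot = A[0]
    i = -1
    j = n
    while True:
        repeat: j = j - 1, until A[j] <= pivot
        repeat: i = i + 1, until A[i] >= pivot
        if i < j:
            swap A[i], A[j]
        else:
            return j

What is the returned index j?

5

pivot=3
j stops at 8 (2), i stops at 0 (3); swap ⇒ 2 3 3 2 2 1 1 3 3
j stops at 7 (3), i stops at 1 (3); swap ⇒ 2 3 3 2 2 1 1 3 3
j stops at 6 (1), i stops at 2 (3); swap ⇒ 2 3 1 2 2 1 3 3 3
j stops at 5, i stops at 6; i≥j ⇒ return 5. A=2 3 1 2 2 1 3 3 3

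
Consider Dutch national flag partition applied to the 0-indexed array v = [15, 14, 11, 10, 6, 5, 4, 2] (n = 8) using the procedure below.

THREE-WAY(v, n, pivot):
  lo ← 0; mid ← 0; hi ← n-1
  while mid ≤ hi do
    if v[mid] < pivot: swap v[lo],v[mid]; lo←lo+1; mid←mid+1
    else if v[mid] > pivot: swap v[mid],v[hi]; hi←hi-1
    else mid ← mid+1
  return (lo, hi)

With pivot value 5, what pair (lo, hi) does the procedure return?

(2, 2)

pivot = 5; lo=0, mid=0, hi=7
v[mid]=15>5: swap v[0],v[7]; hi=6 → [2, 14, 11, 10, 6, 5, 4, 15]
v[mid]=2<5: swap v[0],v[0]; lo=1,mid=1 → [2, 14, 11, 10, 6, 5, 4, 15]
v[mid]=14>5: swap v[1],v[6]; hi=5 → [2, 4, 11, 10, 6, 5, 14, 15]
v[mid]=4<5: swap v[1],v[1]; lo=2,mid=2 → [2, 4, 11, 10, 6, 5, 14, 15]
v[mid]=11>5: swap v[2],v[5]; hi=4 → [2, 4, 5, 10, 6, 11, 14, 15]
v[mid]=5=5: mid=3
v[mid]=10>5: swap v[3],v[4]; hi=3 → [2, 4, 5, 6, 10, 11, 14, 15]
v[mid]=6>5: swap v[3],v[3]; hi=2 → [2, 4, 5, 6, 10, 11, 14, 15]
end: lo=2, hi=2; v = [2, 4, 5, 6, 10, 11, 14, 15]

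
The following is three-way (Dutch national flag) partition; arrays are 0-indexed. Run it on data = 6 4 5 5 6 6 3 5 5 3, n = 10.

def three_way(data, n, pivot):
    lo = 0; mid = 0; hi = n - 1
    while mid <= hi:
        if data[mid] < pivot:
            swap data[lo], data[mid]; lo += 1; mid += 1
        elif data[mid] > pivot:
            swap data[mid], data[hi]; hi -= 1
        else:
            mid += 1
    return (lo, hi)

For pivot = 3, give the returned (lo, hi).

(0, 1)

pivot = 3; lo=0, mid=0, hi=9
data[mid]=6>3: swap data[0],data[9]; hi=8 → 3 4 5 5 6 6 3 5 5 6
data[mid]=3=3: mid=1
data[mid]=4>3: swap data[1],data[8]; hi=7 → 3 5 5 5 6 6 3 5 4 6
data[mid]=5>3: swap data[1],data[7]; hi=6 → 3 5 5 5 6 6 3 5 4 6
data[mid]=5>3: swap data[1],data[6]; hi=5 → 3 3 5 5 6 6 5 5 4 6
data[mid]=3=3: mid=2
data[mid]=5>3: swap data[2],data[5]; hi=4 → 3 3 6 5 6 5 5 5 4 6
data[mid]=6>3: swap data[2],data[4]; hi=3 → 3 3 6 5 6 5 5 5 4 6
data[mid]=6>3: swap data[2],data[3]; hi=2 → 3 3 5 6 6 5 5 5 4 6
data[mid]=5>3: swap data[2],data[2]; hi=1 → 3 3 5 6 6 5 5 5 4 6
end: lo=0, hi=1; data = 3 3 5 6 6 5 5 5 4 6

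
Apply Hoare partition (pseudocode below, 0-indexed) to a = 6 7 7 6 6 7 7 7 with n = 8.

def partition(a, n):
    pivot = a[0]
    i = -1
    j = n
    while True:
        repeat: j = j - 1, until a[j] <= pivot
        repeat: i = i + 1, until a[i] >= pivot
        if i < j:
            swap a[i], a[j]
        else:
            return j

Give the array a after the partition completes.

6 6 7 7 6 7 7 7

pivot=6
j stops at 4 (6), i stops at 0 (6); swap ⇒ 6 7 7 6 6 7 7 7
j stops at 3 (6), i stops at 1 (7); swap ⇒ 6 6 7 7 6 7 7 7
j stops at 1, i stops at 2; i≥j ⇒ return 1. a=6 6 7 7 6 7 7 7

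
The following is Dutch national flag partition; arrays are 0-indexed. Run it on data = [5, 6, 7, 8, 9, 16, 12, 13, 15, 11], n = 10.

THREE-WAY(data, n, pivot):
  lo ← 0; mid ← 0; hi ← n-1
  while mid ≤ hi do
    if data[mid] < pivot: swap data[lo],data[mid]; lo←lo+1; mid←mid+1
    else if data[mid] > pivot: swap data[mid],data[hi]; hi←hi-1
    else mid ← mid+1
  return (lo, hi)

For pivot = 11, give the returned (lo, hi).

(5, 5)

lo=0 mid=0 hi=9
5<11: swap(0,0), lo=1 mid=1 ⇒ [5, 6, 7, 8, 9, 16, 12, 13, 15, 11]
6<11: swap(1,1), lo=2 mid=2 ⇒ [5, 6, 7, 8, 9, 16, 12, 13, 15, 11]
7<11: swap(2,2), lo=3 mid=3 ⇒ [5, 6, 7, 8, 9, 16, 12, 13, 15, 11]
8<11: swap(3,3), lo=4 mid=4 ⇒ [5, 6, 7, 8, 9, 16, 12, 13, 15, 11]
9<11: swap(4,4), lo=5 mid=5 ⇒ [5, 6, 7, 8, 9, 16, 12, 13, 15, 11]
16>11: swap(5,9), hi=8 ⇒ [5, 6, 7, 8, 9, 11, 12, 13, 15, 16]
11=11: mid=6
12>11: swap(6,8), hi=7 ⇒ [5, 6, 7, 8, 9, 11, 15, 13, 12, 16]
15>11: swap(6,7), hi=6 ⇒ [5, 6, 7, 8, 9, 11, 13, 15, 12, 16]
13>11: swap(6,6), hi=5 ⇒ [5, 6, 7, 8, 9, 11, 13, 15, 12, 16]
done. lo=5 hi=5; data=[5, 6, 7, 8, 9, 11, 13, 15, 12, 16]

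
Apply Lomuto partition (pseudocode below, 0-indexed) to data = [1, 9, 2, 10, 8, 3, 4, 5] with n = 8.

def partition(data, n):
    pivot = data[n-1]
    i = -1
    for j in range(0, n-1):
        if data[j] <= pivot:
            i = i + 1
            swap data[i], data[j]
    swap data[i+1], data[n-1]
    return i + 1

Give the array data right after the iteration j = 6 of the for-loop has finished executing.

[1, 2, 3, 4, 8, 9, 10, 5]

pivot = data[7] = 5; i = -1
j=0: data[0]=1 ≤ 5 → i=0, swap data[0],data[0] (no change) → [1, 9, 2, 10, 8, 3, 4, 5]
j=1: data[1]=9 > 5 → no swap
j=2: data[2]=2 ≤ 5 → i=1, swap data[1],data[2] → [1, 2, 9, 10, 8, 3, 4, 5]
j=3: data[3]=10 > 5 → no swap
j=4: data[4]=8 > 5 → no swap
j=5: data[5]=3 ≤ 5 → i=2, swap data[2],data[5] → [1, 2, 3, 10, 8, 9, 4, 5]
j=6: data[6]=4 ≤ 5 → i=3, swap data[3],data[6] → [1, 2, 3, 4, 8, 9, 10, 5]
(after j=6) data = [1, 2, 3, 4, 8, 9, 10, 5]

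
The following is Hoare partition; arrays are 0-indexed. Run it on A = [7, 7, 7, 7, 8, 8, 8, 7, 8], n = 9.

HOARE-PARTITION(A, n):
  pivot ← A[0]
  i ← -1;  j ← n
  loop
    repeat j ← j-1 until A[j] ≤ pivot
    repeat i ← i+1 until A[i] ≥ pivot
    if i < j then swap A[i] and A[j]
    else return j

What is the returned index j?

2

pivot=7
j stops at 7 (7), i stops at 0 (7); swap ⇒ [7, 7, 7, 7, 8, 8, 8, 7, 8]
j stops at 3 (7), i stops at 1 (7); swap ⇒ [7, 7, 7, 7, 8, 8, 8, 7, 8]
j stops at 2, i stops at 2; i≥j ⇒ return 2. A=[7, 7, 7, 7, 8, 8, 8, 7, 8]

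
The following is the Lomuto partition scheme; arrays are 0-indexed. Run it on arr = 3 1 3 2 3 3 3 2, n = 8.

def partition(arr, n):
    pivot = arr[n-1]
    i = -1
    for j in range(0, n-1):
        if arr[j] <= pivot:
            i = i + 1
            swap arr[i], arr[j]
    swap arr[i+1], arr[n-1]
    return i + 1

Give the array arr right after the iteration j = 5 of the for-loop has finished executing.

1 2 3 3 3 3 3 2

pivot = arr[7] = 2; i = -1
j=0: arr[0]=3 > 2 → no swap
j=1: arr[1]=1 ≤ 2 → i=0, swap arr[0],arr[1] → 1 3 3 2 3 3 3 2
j=2: arr[2]=3 > 2 → no swap
j=3: arr[3]=2 ≤ 2 → i=1, swap arr[1],arr[3] → 1 2 3 3 3 3 3 2
j=4: arr[4]=3 > 2 → no swap
j=5: arr[5]=3 > 2 → no swap
(after j=5) arr = 1 2 3 3 3 3 3 2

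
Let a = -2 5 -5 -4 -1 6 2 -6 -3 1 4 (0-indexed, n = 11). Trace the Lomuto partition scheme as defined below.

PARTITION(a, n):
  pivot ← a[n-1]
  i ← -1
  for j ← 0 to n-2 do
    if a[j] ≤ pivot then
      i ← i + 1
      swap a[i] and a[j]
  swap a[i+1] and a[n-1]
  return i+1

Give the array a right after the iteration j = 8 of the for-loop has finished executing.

-2 -5 -4 -1 2 -6 -3 6 5 1 4

pivot = a[10] = 4; i = -1
j=0: a[0]=-2 ≤ 4 → i=0, swap a[0],a[0] (no change) → -2 5 -5 -4 -1 6 2 -6 -3 1 4
j=1: a[1]=5 > 4 → no swap
j=2: a[2]=-5 ≤ 4 → i=1, swap a[1],a[2] → -2 -5 5 -4 -1 6 2 -6 -3 1 4
j=3: a[3]=-4 ≤ 4 → i=2, swap a[2],a[3] → -2 -5 -4 5 -1 6 2 -6 -3 1 4
j=4: a[4]=-1 ≤ 4 → i=3, swap a[3],a[4] → -2 -5 -4 -1 5 6 2 -6 -3 1 4
j=5: a[5]=6 > 4 → no swap
j=6: a[6]=2 ≤ 4 → i=4, swap a[4],a[6] → -2 -5 -4 -1 2 6 5 -6 -3 1 4
j=7: a[7]=-6 ≤ 4 → i=5, swap a[5],a[7] → -2 -5 -4 -1 2 -6 5 6 -3 1 4
j=8: a[8]=-3 ≤ 4 → i=6, swap a[6],a[8] → -2 -5 -4 -1 2 -6 -3 6 5 1 4
(after j=8) a = -2 -5 -4 -1 2 -6 -3 6 5 1 4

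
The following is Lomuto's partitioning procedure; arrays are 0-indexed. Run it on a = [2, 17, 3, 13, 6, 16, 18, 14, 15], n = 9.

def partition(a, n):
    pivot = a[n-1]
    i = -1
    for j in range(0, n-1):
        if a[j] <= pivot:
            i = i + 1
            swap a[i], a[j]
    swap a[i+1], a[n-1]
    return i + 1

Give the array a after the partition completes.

pivot=15, i=-1
j=0: 2≤15, i=0, swap(0,0) ⇒ [2, 17, 3, 13, 6, 16, 18, 14, 15]
j=1: 17>15, skip
j=2: 3≤15, i=1, swap(1,2) ⇒ [2, 3, 17, 13, 6, 16, 18, 14, 15]
j=3: 13≤15, i=2, swap(2,3) ⇒ [2, 3, 13, 17, 6, 16, 18, 14, 15]
j=4: 6≤15, i=3, swap(3,4) ⇒ [2, 3, 13, 6, 17, 16, 18, 14, 15]
j=5: 16>15, skip
j=6: 18>15, skip
j=7: 14≤15, i=4, swap(4,7) ⇒ [2, 3, 13, 6, 14, 16, 18, 17, 15]
swap(5,8) ⇒ [2, 3, 13, 6, 14, 15, 18, 17, 16]; return 5

[2, 3, 13, 6, 14, 15, 18, 17, 16]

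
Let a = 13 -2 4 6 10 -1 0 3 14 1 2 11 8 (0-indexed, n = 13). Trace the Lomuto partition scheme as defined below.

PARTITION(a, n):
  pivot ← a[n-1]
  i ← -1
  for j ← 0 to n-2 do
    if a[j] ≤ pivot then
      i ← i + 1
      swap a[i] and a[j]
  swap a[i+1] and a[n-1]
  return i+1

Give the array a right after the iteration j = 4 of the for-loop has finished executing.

-2 4 6 13 10 -1 0 3 14 1 2 11 8

pivot = a[12] = 8; i = -1
j=0: a[0]=13 > 8 → no swap
j=1: a[1]=-2 ≤ 8 → i=0, swap a[0],a[1] → -2 13 4 6 10 -1 0 3 14 1 2 11 8
j=2: a[2]=4 ≤ 8 → i=1, swap a[1],a[2] → -2 4 13 6 10 -1 0 3 14 1 2 11 8
j=3: a[3]=6 ≤ 8 → i=2, swap a[2],a[3] → -2 4 6 13 10 -1 0 3 14 1 2 11 8
j=4: a[4]=10 > 8 → no swap
(after j=4) a = -2 4 6 13 10 -1 0 3 14 1 2 11 8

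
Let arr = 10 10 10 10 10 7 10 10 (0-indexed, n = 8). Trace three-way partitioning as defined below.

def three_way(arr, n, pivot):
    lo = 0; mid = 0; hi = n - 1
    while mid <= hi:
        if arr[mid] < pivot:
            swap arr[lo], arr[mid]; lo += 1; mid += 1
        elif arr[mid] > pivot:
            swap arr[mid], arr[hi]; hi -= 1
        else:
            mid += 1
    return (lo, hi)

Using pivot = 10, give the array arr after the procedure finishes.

7 10 10 10 10 10 10 10

lo=0 mid=0 hi=7
10=10: mid=1
10=10: mid=2
10=10: mid=3
10=10: mid=4
10=10: mid=5
7<10: swap(0,5), lo=1 mid=6 ⇒ 7 10 10 10 10 10 10 10
10=10: mid=7
10=10: mid=8
done. lo=1 hi=7; arr=7 10 10 10 10 10 10 10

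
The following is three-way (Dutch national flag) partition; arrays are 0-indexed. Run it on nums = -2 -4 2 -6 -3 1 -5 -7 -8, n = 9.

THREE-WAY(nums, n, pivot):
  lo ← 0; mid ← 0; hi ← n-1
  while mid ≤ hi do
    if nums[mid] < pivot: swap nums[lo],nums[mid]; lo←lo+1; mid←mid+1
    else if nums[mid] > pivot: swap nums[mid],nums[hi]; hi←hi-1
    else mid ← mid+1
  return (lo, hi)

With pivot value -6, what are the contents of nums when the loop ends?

pivot = -6; lo=0, mid=0, hi=8
nums[mid]=-2>-6: swap nums[0],nums[8]; hi=7 → -8 -4 2 -6 -3 1 -5 -7 -2
nums[mid]=-8<-6: swap nums[0],nums[0]; lo=1,mid=1 → -8 -4 2 -6 -3 1 -5 -7 -2
nums[mid]=-4>-6: swap nums[1],nums[7]; hi=6 → -8 -7 2 -6 -3 1 -5 -4 -2
nums[mid]=-7<-6: swap nums[1],nums[1]; lo=2,mid=2 → -8 -7 2 -6 -3 1 -5 -4 -2
nums[mid]=2>-6: swap nums[2],nums[6]; hi=5 → -8 -7 -5 -6 -3 1 2 -4 -2
nums[mid]=-5>-6: swap nums[2],nums[5]; hi=4 → -8 -7 1 -6 -3 -5 2 -4 -2
nums[mid]=1>-6: swap nums[2],nums[4]; hi=3 → -8 -7 -3 -6 1 -5 2 -4 -2
nums[mid]=-3>-6: swap nums[2],nums[3]; hi=2 → -8 -7 -6 -3 1 -5 2 -4 -2
nums[mid]=-6=-6: mid=3
end: lo=2, hi=2; nums = -8 -7 -6 -3 1 -5 2 -4 -2

-8 -7 -6 -3 1 -5 2 -4 -2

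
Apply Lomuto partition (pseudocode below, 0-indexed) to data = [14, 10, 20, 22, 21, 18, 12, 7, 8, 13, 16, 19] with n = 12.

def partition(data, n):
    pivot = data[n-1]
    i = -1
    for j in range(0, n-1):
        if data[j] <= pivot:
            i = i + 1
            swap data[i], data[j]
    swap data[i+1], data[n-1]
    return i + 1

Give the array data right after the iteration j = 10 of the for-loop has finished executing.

pivot=19, i=-1
j=0: 14≤19, i=0, swap(0,0) ⇒ [14, 10, 20, 22, 21, 18, 12, 7, 8, 13, 16, 19]
j=1: 10≤19, i=1, swap(1,1) ⇒ [14, 10, 20, 22, 21, 18, 12, 7, 8, 13, 16, 19]
j=2: 20>19, skip
j=3: 22>19, skip
j=4: 21>19, skip
j=5: 18≤19, i=2, swap(2,5) ⇒ [14, 10, 18, 22, 21, 20, 12, 7, 8, 13, 16, 19]
j=6: 12≤19, i=3, swap(3,6) ⇒ [14, 10, 18, 12, 21, 20, 22, 7, 8, 13, 16, 19]
j=7: 7≤19, i=4, swap(4,7) ⇒ [14, 10, 18, 12, 7, 20, 22, 21, 8, 13, 16, 19]
j=8: 8≤19, i=5, swap(5,8) ⇒ [14, 10, 18, 12, 7, 8, 22, 21, 20, 13, 16, 19]
j=9: 13≤19, i=6, swap(6,9) ⇒ [14, 10, 18, 12, 7, 8, 13, 21, 20, 22, 16, 19]
j=10: 16≤19, i=7, swap(7,10) ⇒ [14, 10, 18, 12, 7, 8, 13, 16, 20, 22, 21, 19]
(after j=10) data = [14, 10, 18, 12, 7, 8, 13, 16, 20, 22, 21, 19]

[14, 10, 18, 12, 7, 8, 13, 16, 20, 22, 21, 19]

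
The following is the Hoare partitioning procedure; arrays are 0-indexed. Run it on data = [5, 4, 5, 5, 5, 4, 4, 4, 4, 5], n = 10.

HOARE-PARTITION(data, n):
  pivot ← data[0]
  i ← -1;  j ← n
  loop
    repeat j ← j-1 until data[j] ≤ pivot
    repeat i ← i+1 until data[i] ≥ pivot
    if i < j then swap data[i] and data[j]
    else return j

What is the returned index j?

pivot = data[0] = 5; i = -1, j = 10
j→9 (data[9]=5≤5), i→0 (data[0]=5≥5); i<j, swap → [5, 4, 5, 5, 5, 4, 4, 4, 4, 5]
j→8 (data[8]=4≤5), i→2 (data[2]=5≥5); i<j, swap → [5, 4, 4, 5, 5, 4, 4, 4, 5, 5]
j→7 (data[7]=4≤5), i→3 (data[3]=5≥5); i<j, swap → [5, 4, 4, 4, 5, 4, 4, 5, 5, 5]
j→6 (data[6]=4≤5), i→4 (data[4]=5≥5); i<j, swap → [5, 4, 4, 4, 4, 4, 5, 5, 5, 5]
j→5, i→6; i≥j, return j=5. data = [5, 4, 4, 4, 4, 4, 5, 5, 5, 5]

5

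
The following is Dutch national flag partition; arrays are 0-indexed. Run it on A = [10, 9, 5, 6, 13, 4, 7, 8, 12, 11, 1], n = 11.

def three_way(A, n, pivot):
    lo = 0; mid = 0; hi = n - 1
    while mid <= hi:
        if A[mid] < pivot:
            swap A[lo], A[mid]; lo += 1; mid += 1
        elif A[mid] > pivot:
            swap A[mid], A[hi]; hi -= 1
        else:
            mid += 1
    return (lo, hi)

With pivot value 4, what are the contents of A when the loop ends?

[1, 4, 6, 13, 5, 7, 8, 12, 11, 9, 10]

pivot = 4; lo=0, mid=0, hi=10
A[mid]=10>4: swap A[0],A[10]; hi=9 → [1, 9, 5, 6, 13, 4, 7, 8, 12, 11, 10]
A[mid]=1<4: swap A[0],A[0]; lo=1,mid=1 → [1, 9, 5, 6, 13, 4, 7, 8, 12, 11, 10]
A[mid]=9>4: swap A[1],A[9]; hi=8 → [1, 11, 5, 6, 13, 4, 7, 8, 12, 9, 10]
A[mid]=11>4: swap A[1],A[8]; hi=7 → [1, 12, 5, 6, 13, 4, 7, 8, 11, 9, 10]
A[mid]=12>4: swap A[1],A[7]; hi=6 → [1, 8, 5, 6, 13, 4, 7, 12, 11, 9, 10]
A[mid]=8>4: swap A[1],A[6]; hi=5 → [1, 7, 5, 6, 13, 4, 8, 12, 11, 9, 10]
A[mid]=7>4: swap A[1],A[5]; hi=4 → [1, 4, 5, 6, 13, 7, 8, 12, 11, 9, 10]
A[mid]=4=4: mid=2
A[mid]=5>4: swap A[2],A[4]; hi=3 → [1, 4, 13, 6, 5, 7, 8, 12, 11, 9, 10]
A[mid]=13>4: swap A[2],A[3]; hi=2 → [1, 4, 6, 13, 5, 7, 8, 12, 11, 9, 10]
A[mid]=6>4: swap A[2],A[2]; hi=1 → [1, 4, 6, 13, 5, 7, 8, 12, 11, 9, 10]
end: lo=1, hi=1; A = [1, 4, 6, 13, 5, 7, 8, 12, 11, 9, 10]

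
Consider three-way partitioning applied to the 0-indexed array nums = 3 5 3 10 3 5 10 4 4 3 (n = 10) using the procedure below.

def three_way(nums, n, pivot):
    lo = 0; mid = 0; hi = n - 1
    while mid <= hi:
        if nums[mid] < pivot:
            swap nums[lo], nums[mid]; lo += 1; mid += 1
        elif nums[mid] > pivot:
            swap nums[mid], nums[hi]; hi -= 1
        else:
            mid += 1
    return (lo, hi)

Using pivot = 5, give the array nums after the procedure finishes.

3 3 3 3 4 4 5 5 10 10

pivot = 5; lo=0, mid=0, hi=9
nums[mid]=3<5: swap nums[0],nums[0]; lo=1,mid=1 → 3 5 3 10 3 5 10 4 4 3
nums[mid]=5=5: mid=2
nums[mid]=3<5: swap nums[1],nums[2]; lo=2,mid=3 → 3 3 5 10 3 5 10 4 4 3
nums[mid]=10>5: swap nums[3],nums[9]; hi=8 → 3 3 5 3 3 5 10 4 4 10
nums[mid]=3<5: swap nums[2],nums[3]; lo=3,mid=4 → 3 3 3 5 3 5 10 4 4 10
nums[mid]=3<5: swap nums[3],nums[4]; lo=4,mid=5 → 3 3 3 3 5 5 10 4 4 10
nums[mid]=5=5: mid=6
nums[mid]=10>5: swap nums[6],nums[8]; hi=7 → 3 3 3 3 5 5 4 4 10 10
nums[mid]=4<5: swap nums[4],nums[6]; lo=5,mid=7 → 3 3 3 3 4 5 5 4 10 10
nums[mid]=4<5: swap nums[5],nums[7]; lo=6,mid=8 → 3 3 3 3 4 4 5 5 10 10
end: lo=6, hi=7; nums = 3 3 3 3 4 4 5 5 10 10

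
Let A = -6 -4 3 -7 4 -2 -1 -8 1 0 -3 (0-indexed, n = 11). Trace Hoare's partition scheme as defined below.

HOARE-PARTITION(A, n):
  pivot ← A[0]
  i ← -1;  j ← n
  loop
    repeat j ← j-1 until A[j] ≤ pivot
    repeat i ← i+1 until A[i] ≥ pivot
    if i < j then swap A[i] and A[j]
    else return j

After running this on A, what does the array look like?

-8 -7 3 -4 4 -2 -1 -6 1 0 -3

pivot=-6
j stops at 7 (-8), i stops at 0 (-6); swap ⇒ -8 -4 3 -7 4 -2 -1 -6 1 0 -3
j stops at 3 (-7), i stops at 1 (-4); swap ⇒ -8 -7 3 -4 4 -2 -1 -6 1 0 -3
j stops at 1, i stops at 2; i≥j ⇒ return 1. A=-8 -7 3 -4 4 -2 -1 -6 1 0 -3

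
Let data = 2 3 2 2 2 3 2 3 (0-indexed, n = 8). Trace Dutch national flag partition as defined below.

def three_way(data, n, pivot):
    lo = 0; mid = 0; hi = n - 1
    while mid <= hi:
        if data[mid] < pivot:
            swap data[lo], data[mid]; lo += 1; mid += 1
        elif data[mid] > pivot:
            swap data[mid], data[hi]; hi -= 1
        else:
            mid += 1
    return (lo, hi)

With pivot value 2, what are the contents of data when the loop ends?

2 2 2 2 2 3 3 3

lo=0 mid=0 hi=7
2=2: mid=1
3>2: swap(1,7), hi=6 ⇒ 2 3 2 2 2 3 2 3
3>2: swap(1,6), hi=5 ⇒ 2 2 2 2 2 3 3 3
2=2: mid=2
2=2: mid=3
2=2: mid=4
2=2: mid=5
3>2: swap(5,5), hi=4 ⇒ 2 2 2 2 2 3 3 3
done. lo=0 hi=4; data=2 2 2 2 2 3 3 3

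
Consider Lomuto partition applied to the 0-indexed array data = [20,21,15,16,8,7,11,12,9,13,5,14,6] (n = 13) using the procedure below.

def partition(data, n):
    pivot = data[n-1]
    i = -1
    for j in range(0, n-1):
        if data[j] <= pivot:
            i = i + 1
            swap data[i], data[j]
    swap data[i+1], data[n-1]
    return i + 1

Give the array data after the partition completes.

[5,6,15,16,8,7,11,12,9,13,20,14,21]

pivot = data[12] = 6; i = -1
j=0: data[0]=20 > 6 → no swap
j=1: data[1]=21 > 6 → no swap
j=2: data[2]=15 > 6 → no swap
j=3: data[3]=16 > 6 → no swap
j=4: data[4]=8 > 6 → no swap
j=5: data[5]=7 > 6 → no swap
j=6: data[6]=11 > 6 → no swap
j=7: data[7]=12 > 6 → no swap
j=8: data[8]=9 > 6 → no swap
j=9: data[9]=13 > 6 → no swap
j=10: data[10]=5 ≤ 6 → i=0, swap data[0],data[10] → [5,21,15,16,8,7,11,12,9,13,20,14,6]
j=11: data[11]=14 > 6 → no swap
final swap data[1],data[12] → [5,6,15,16,8,7,11,12,9,13,20,14,21]; return 1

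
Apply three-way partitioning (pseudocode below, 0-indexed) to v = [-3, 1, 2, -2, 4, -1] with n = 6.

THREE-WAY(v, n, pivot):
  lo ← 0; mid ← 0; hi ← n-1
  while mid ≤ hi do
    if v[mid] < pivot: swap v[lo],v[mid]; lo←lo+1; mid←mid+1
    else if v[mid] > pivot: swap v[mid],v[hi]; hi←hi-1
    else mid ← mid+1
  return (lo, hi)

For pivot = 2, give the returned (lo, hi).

lo=0 mid=0 hi=5
-3<2: swap(0,0), lo=1 mid=1 ⇒ [-3, 1, 2, -2, 4, -1]
1<2: swap(1,1), lo=2 mid=2 ⇒ [-3, 1, 2, -2, 4, -1]
2=2: mid=3
-2<2: swap(2,3), lo=3 mid=4 ⇒ [-3, 1, -2, 2, 4, -1]
4>2: swap(4,5), hi=4 ⇒ [-3, 1, -2, 2, -1, 4]
-1<2: swap(3,4), lo=4 mid=5 ⇒ [-3, 1, -2, -1, 2, 4]
done. lo=4 hi=4; v=[-3, 1, -2, -1, 2, 4]

(4, 4)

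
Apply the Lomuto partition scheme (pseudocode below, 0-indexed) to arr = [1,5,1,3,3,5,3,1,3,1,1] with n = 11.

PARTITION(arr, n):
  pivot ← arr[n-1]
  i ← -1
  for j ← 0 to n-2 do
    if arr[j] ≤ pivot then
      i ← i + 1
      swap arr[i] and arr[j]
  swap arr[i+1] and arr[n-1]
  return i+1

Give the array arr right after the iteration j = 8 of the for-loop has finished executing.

pivot = arr[10] = 1; i = -1
j=0: arr[0]=1 ≤ 1 → i=0, swap arr[0],arr[0] (no change) → [1,5,1,3,3,5,3,1,3,1,1]
j=1: arr[1]=5 > 1 → no swap
j=2: arr[2]=1 ≤ 1 → i=1, swap arr[1],arr[2] → [1,1,5,3,3,5,3,1,3,1,1]
j=3: arr[3]=3 > 1 → no swap
j=4: arr[4]=3 > 1 → no swap
j=5: arr[5]=5 > 1 → no swap
j=6: arr[6]=3 > 1 → no swap
j=7: arr[7]=1 ≤ 1 → i=2, swap arr[2],arr[7] → [1,1,1,3,3,5,3,5,3,1,1]
j=8: arr[8]=3 > 1 → no swap
(after j=8) arr = [1,1,1,3,3,5,3,5,3,1,1]

[1,1,1,3,3,5,3,5,3,1,1]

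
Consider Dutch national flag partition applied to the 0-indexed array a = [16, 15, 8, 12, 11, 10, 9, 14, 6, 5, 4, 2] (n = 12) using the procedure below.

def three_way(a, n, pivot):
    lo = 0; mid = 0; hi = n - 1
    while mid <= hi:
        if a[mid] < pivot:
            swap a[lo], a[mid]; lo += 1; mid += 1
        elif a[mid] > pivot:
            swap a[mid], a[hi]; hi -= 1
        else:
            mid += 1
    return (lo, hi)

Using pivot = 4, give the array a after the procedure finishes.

[2, 4, 12, 11, 10, 9, 14, 6, 5, 8, 15, 16]

lo=0 mid=0 hi=11
16>4: swap(0,11), hi=10 ⇒ [2, 15, 8, 12, 11, 10, 9, 14, 6, 5, 4, 16]
2<4: swap(0,0), lo=1 mid=1 ⇒ [2, 15, 8, 12, 11, 10, 9, 14, 6, 5, 4, 16]
15>4: swap(1,10), hi=9 ⇒ [2, 4, 8, 12, 11, 10, 9, 14, 6, 5, 15, 16]
4=4: mid=2
8>4: swap(2,9), hi=8 ⇒ [2, 4, 5, 12, 11, 10, 9, 14, 6, 8, 15, 16]
5>4: swap(2,8), hi=7 ⇒ [2, 4, 6, 12, 11, 10, 9, 14, 5, 8, 15, 16]
6>4: swap(2,7), hi=6 ⇒ [2, 4, 14, 12, 11, 10, 9, 6, 5, 8, 15, 16]
14>4: swap(2,6), hi=5 ⇒ [2, 4, 9, 12, 11, 10, 14, 6, 5, 8, 15, 16]
9>4: swap(2,5), hi=4 ⇒ [2, 4, 10, 12, 11, 9, 14, 6, 5, 8, 15, 16]
10>4: swap(2,4), hi=3 ⇒ [2, 4, 11, 12, 10, 9, 14, 6, 5, 8, 15, 16]
11>4: swap(2,3), hi=2 ⇒ [2, 4, 12, 11, 10, 9, 14, 6, 5, 8, 15, 16]
12>4: swap(2,2), hi=1 ⇒ [2, 4, 12, 11, 10, 9, 14, 6, 5, 8, 15, 16]
done. lo=1 hi=1; a=[2, 4, 12, 11, 10, 9, 14, 6, 5, 8, 15, 16]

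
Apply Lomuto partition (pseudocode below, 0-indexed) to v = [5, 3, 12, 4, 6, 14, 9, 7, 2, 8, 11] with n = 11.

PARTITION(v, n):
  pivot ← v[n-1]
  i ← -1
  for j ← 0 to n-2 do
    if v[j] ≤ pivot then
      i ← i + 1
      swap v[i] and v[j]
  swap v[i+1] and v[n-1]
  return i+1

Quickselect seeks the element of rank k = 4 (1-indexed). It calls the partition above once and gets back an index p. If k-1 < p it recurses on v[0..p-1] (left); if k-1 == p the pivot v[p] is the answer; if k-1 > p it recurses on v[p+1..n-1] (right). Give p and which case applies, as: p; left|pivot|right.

8; left

pivot = v[10] = 11; i = -1
j=0: v[0]=5 ≤ 11 → i=0, swap v[0],v[0] (no change) → [5, 3, 12, 4, 6, 14, 9, 7, 2, 8, 11]
j=1: v[1]=3 ≤ 11 → i=1, swap v[1],v[1] (no change) → [5, 3, 12, 4, 6, 14, 9, 7, 2, 8, 11]
j=2: v[2]=12 > 11 → no swap
j=3: v[3]=4 ≤ 11 → i=2, swap v[2],v[3] → [5, 3, 4, 12, 6, 14, 9, 7, 2, 8, 11]
j=4: v[4]=6 ≤ 11 → i=3, swap v[3],v[4] → [5, 3, 4, 6, 12, 14, 9, 7, 2, 8, 11]
j=5: v[5]=14 > 11 → no swap
j=6: v[6]=9 ≤ 11 → i=4, swap v[4],v[6] → [5, 3, 4, 6, 9, 14, 12, 7, 2, 8, 11]
j=7: v[7]=7 ≤ 11 → i=5, swap v[5],v[7] → [5, 3, 4, 6, 9, 7, 12, 14, 2, 8, 11]
j=8: v[8]=2 ≤ 11 → i=6, swap v[6],v[8] → [5, 3, 4, 6, 9, 7, 2, 14, 12, 8, 11]
j=9: v[9]=8 ≤ 11 → i=7, swap v[7],v[9] → [5, 3, 4, 6, 9, 7, 2, 8, 12, 14, 11]
final swap v[8],v[10] → [5, 3, 4, 6, 9, 7, 2, 8, 11, 14, 12]; return 8
p = 8; k-1 = 3 < 8 ⇒ left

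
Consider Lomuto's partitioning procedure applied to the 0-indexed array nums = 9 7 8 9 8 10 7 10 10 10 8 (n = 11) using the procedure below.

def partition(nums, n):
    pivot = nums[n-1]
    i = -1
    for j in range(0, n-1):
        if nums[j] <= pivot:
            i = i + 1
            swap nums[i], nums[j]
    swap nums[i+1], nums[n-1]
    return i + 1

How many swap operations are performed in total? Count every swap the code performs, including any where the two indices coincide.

5

pivot = nums[10] = 8; i = -1
j=0: nums[0]=9 > 8 → no swap
j=1: nums[1]=7 ≤ 8 → i=0, swap nums[0],nums[1] → 7 9 8 9 8 10 7 10 10 10 8
j=2: nums[2]=8 ≤ 8 → i=1, swap nums[1],nums[2] → 7 8 9 9 8 10 7 10 10 10 8
j=3: nums[3]=9 > 8 → no swap
j=4: nums[4]=8 ≤ 8 → i=2, swap nums[2],nums[4] → 7 8 8 9 9 10 7 10 10 10 8
j=5: nums[5]=10 > 8 → no swap
j=6: nums[6]=7 ≤ 8 → i=3, swap nums[3],nums[6] → 7 8 8 7 9 10 9 10 10 10 8
j=7: nums[7]=10 > 8 → no swap
j=8: nums[8]=10 > 8 → no swap
j=9: nums[9]=10 > 8 → no swap
final swap nums[4],nums[10] → 7 8 8 7 8 10 9 10 10 10 9; return 4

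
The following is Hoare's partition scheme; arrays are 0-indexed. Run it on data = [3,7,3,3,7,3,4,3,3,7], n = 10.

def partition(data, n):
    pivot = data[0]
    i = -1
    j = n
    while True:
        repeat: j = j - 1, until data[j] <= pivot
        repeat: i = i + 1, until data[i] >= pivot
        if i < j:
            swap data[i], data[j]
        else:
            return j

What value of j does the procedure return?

pivot=3
j stops at 8 (3), i stops at 0 (3); swap ⇒ [3,7,3,3,7,3,4,3,3,7]
j stops at 7 (3), i stops at 1 (7); swap ⇒ [3,3,3,3,7,3,4,7,3,7]
j stops at 5 (3), i stops at 2 (3); swap ⇒ [3,3,3,3,7,3,4,7,3,7]
j stops at 3, i stops at 3; i≥j ⇒ return 3. data=[3,3,3,3,7,3,4,7,3,7]

3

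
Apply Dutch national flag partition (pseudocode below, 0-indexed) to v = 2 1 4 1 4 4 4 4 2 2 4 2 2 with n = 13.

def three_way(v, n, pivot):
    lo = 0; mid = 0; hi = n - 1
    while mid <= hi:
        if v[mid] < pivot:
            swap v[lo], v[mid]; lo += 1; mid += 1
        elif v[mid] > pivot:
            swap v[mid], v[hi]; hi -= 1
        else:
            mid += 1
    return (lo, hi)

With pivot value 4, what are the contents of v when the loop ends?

lo=0 mid=0 hi=12
2<4: swap(0,0), lo=1 mid=1 ⇒ 2 1 4 1 4 4 4 4 2 2 4 2 2
1<4: swap(1,1), lo=2 mid=2 ⇒ 2 1 4 1 4 4 4 4 2 2 4 2 2
4=4: mid=3
1<4: swap(2,3), lo=3 mid=4 ⇒ 2 1 1 4 4 4 4 4 2 2 4 2 2
4=4: mid=5
4=4: mid=6
4=4: mid=7
4=4: mid=8
2<4: swap(3,8), lo=4 mid=9 ⇒ 2 1 1 2 4 4 4 4 4 2 4 2 2
2<4: swap(4,9), lo=5 mid=10 ⇒ 2 1 1 2 2 4 4 4 4 4 4 2 2
4=4: mid=11
2<4: swap(5,11), lo=6 mid=12 ⇒ 2 1 1 2 2 2 4 4 4 4 4 4 2
2<4: swap(6,12), lo=7 mid=13 ⇒ 2 1 1 2 2 2 2 4 4 4 4 4 4
done. lo=7 hi=12; v=2 1 1 2 2 2 2 4 4 4 4 4 4

2 1 1 2 2 2 2 4 4 4 4 4 4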